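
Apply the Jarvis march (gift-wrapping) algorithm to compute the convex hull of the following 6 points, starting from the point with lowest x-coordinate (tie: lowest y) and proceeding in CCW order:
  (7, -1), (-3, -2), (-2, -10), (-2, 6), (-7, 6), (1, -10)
Hull (CCW) = [(-7, 6), (-2, -10), (1, -10), (7, -1), (-2, 6)]

Jarvis march: at each step, from the current hull vertex p, select the next vertex q as the point such that every other point lies strictly to the left of (or on) the directed line p → q. (Equivalently: for every other point r, the cross product (q − p) × (r − p) ≥ 0.)
Starting point (lowest x, tie lowest y): (-7, 6). Wrap until returning to start. Resulting hull: (-7, 6), (-2, -10), (1, -10), (7, -1), (-2, 6).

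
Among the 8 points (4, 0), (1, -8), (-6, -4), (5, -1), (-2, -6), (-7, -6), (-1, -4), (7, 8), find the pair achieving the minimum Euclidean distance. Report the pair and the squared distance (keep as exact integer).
Pair = ((4, 0), (5, -1)); squared distance = 2

Compute all C(8, 2) = 28 pairwise squared distances (x_i − x_j)² + (y_i − y_j)². The minimum is 2, attained by the pair ((4, 0), (5, -1)).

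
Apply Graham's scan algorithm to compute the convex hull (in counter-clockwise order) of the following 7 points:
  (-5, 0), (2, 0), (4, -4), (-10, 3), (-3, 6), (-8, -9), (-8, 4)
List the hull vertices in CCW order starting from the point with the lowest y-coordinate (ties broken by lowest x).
Hull (CCW) = [(-8, -9), (4, -4), (2, 0), (-3, 6), (-8, 4), (-10, 3)]

Graham scan procedure:
  1. Find the pivot p₀ = point with lowest y (tie → lowest x): (-8, -9).
  2. Sort the remaining points by polar angle around p₀.
  3. Walk through sorted points, maintaining a stack; pop the top while the last three entries make a non-left turn (cross product ≤ 0).
  4. Final stack is the convex hull in CCW order: (-8, -9), (4, -4), (2, 0), (-3, 6), (-8, 4), (-10, 3).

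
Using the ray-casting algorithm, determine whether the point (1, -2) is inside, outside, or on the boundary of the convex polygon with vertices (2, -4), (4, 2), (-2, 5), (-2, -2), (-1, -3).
The point (1, -2) lies strictly inside the polygon

Cast a horizontal ray to the right from the query point and count how many polygon edges it crosses (each edge strictly once or zero times, handled with the usual half-open convention). 
Parity of crossings → odd ⇒ inside.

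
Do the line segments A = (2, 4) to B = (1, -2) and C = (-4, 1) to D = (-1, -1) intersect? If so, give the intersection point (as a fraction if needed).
No (intersection of containing lines falls outside at least one segment)

Parametrize and solve: t = 21/20, s = 33/20. At least one of these is outside [0, 1], so the segments do not intersect.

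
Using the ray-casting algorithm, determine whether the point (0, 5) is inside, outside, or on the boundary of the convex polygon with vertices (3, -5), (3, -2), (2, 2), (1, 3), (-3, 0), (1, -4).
The point (0, 5) lies strictly outside the polygon

Cast a horizontal ray to the right from the query point and count how many polygon edges it crosses (each edge strictly once or zero times, handled with the usual half-open convention). 
Parity of crossings → even ⇒ outside.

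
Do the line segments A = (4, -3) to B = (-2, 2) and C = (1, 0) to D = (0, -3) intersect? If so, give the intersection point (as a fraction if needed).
Yes; intersection at (20/23, -9/23) (t = 12/23 on AB, s = 3/23 on CD)

Parametrize AB as A + t(B − A) = (4 + -6 t, -3 + 5 t) and CD as C + s(D − C) = (1 + -1 s, 0 + -3 s). Solve the linear system for (t, s). Determinant = -23 ≠ 0, so a unique intersection of the containing lines exists. Solution: t = 12/23, s = 3/23 — both in [0, 1], so the segments cross. Intersection point: (20/23, -9/23).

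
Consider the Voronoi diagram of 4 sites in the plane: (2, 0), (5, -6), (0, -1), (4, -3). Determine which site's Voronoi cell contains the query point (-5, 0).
Nearest site = (0, -1)

The Voronoi cell of site s contains exactly those query points closer to s than to any other site. Compute squared distances from q = (-5, 0) to each site:
  (0 − -5)² + (-1 − 0)² = 26
  (2 − -5)² + (0 − 0)² = 49
  (4 − -5)² + (-3 − 0)² = 90
  (5 − -5)² + (-6 − 0)² = 136
Minimum is attained by (0, -1), so q lies in its Voronoi cell.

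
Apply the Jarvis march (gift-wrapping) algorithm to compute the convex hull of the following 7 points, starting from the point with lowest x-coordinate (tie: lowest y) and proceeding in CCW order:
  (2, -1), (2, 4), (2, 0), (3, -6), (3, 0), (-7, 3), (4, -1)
Hull (CCW) = [(-7, 3), (3, -6), (4, -1), (2, 4)]

Jarvis march: at each step, from the current hull vertex p, select the next vertex q as the point such that every other point lies strictly to the left of (or on) the directed line p → q. (Equivalently: for every other point r, the cross product (q − p) × (r − p) ≥ 0.)
Starting point (lowest x, tie lowest y): (-7, 3). Wrap until returning to start. Resulting hull: (-7, 3), (3, -6), (4, -1), (2, 4).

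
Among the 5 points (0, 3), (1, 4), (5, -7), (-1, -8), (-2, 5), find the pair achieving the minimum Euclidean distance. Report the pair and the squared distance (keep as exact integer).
Pair = ((0, 3), (1, 4)); squared distance = 2

Compute all C(5, 2) = 10 pairwise squared distances (x_i − x_j)² + (y_i − y_j)². The minimum is 2, attained by the pair ((0, 3), (1, 4)).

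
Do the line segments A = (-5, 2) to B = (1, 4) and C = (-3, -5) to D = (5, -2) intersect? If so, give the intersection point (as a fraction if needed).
No (intersection of containing lines falls outside at least one segment)

Parametrize and solve: t = 31, s = 23. At least one of these is outside [0, 1], so the segments do not intersect.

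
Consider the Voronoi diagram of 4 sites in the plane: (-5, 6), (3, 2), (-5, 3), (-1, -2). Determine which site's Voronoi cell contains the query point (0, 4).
Nearest site = (3, 2)

The Voronoi cell of site s contains exactly those query points closer to s than to any other site. Compute squared distances from q = (0, 4) to each site:
  (3 − 0)² + (2 − 4)² = 13
  (-5 − 0)² + (3 − 4)² = 26
  (-5 − 0)² + (6 − 4)² = 29
  (-1 − 0)² + (-2 − 4)² = 37
Minimum is attained by (3, 2), so q lies in its Voronoi cell.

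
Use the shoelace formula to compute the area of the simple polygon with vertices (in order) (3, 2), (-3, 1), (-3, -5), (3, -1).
Area = 27

Shoelace formula: Area = (1/2) |Σ_i (x_i · y_{i+1} − x_{i+1} · y_i)| (indices mod n). Compute each cross term:
  (3)(1) − (-3)(2) = 9
  (-3)(-5) − (-3)(1) = 18
  (-3)(-1) − (3)(-5) = 18
  (3)(2) − (3)(-1) = 9
Sum = 54, so (signed) Area = 54/2 = 27, |Area| = 27.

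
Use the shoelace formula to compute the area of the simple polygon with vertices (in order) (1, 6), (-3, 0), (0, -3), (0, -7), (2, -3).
Area = 28

Shoelace formula: Area = (1/2) |Σ_i (x_i · y_{i+1} − x_{i+1} · y_i)| (indices mod n). Compute each cross term:
  (1)(0) − (-3)(6) = 18
  (-3)(-3) − (0)(0) = 9
  (0)(-7) − (0)(-3) = 0
  (0)(-3) − (2)(-7) = 14
  (2)(6) − (1)(-3) = 15
Sum = 56, so (signed) Area = 56/2 = 28, |Area| = 28.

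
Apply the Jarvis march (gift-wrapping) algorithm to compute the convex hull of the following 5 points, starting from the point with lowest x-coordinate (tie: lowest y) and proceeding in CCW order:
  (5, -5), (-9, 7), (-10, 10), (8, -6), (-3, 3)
Hull (CCW) = [(-10, 10), (-9, 7), (5, -5), (8, -6)]

Jarvis march: at each step, from the current hull vertex p, select the next vertex q as the point such that every other point lies strictly to the left of (or on) the directed line p → q. (Equivalently: for every other point r, the cross product (q − p) × (r − p) ≥ 0.)
Starting point (lowest x, tie lowest y): (-10, 10). Wrap until returning to start. Resulting hull: (-10, 10), (-9, 7), (5, -5), (8, -6).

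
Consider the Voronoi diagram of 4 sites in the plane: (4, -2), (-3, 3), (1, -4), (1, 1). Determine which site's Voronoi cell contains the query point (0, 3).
Nearest site = (1, 1)

The Voronoi cell of site s contains exactly those query points closer to s than to any other site. Compute squared distances from q = (0, 3) to each site:
  (1 − 0)² + (1 − 3)² = 5
  (-3 − 0)² + (3 − 3)² = 9
  (4 − 0)² + (-2 − 3)² = 41
  (1 − 0)² + (-4 − 3)² = 50
Minimum is attained by (1, 1), so q lies in its Voronoi cell.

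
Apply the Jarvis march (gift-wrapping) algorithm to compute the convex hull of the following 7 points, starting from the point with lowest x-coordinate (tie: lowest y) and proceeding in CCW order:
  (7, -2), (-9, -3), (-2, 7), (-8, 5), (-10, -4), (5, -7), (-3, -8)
Hull (CCW) = [(-10, -4), (-3, -8), (5, -7), (7, -2), (-2, 7), (-8, 5)]

Jarvis march: at each step, from the current hull vertex p, select the next vertex q as the point such that every other point lies strictly to the left of (or on) the directed line p → q. (Equivalently: for every other point r, the cross product (q − p) × (r − p) ≥ 0.)
Starting point (lowest x, tie lowest y): (-10, -4). Wrap until returning to start. Resulting hull: (-10, -4), (-3, -8), (5, -7), (7, -2), (-2, 7), (-8, 5).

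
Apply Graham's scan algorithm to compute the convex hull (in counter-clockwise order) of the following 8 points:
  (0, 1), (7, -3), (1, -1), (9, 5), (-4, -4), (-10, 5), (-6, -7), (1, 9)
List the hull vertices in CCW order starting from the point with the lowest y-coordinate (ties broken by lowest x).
Hull (CCW) = [(-6, -7), (7, -3), (9, 5), (1, 9), (-10, 5)]

Graham scan procedure:
  1. Find the pivot p₀ = point with lowest y (tie → lowest x): (-6, -7).
  2. Sort the remaining points by polar angle around p₀.
  3. Walk through sorted points, maintaining a stack; pop the top while the last three entries make a non-left turn (cross product ≤ 0).
  4. Final stack is the convex hull in CCW order: (-6, -7), (7, -3), (9, 5), (1, 9), (-10, 5).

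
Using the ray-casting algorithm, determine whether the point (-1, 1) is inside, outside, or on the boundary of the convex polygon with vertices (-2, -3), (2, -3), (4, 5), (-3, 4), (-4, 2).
The point (-1, 1) lies strictly inside the polygon

Cast a horizontal ray to the right from the query point and count how many polygon edges it crosses (each edge strictly once or zero times, handled with the usual half-open convention). 
Parity of crossings → odd ⇒ inside.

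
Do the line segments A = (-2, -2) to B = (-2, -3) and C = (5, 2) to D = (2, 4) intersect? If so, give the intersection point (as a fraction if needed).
No (intersection of containing lines falls outside at least one segment)

Parametrize and solve: t = -26/3, s = 7/3. At least one of these is outside [0, 1], so the segments do not intersect.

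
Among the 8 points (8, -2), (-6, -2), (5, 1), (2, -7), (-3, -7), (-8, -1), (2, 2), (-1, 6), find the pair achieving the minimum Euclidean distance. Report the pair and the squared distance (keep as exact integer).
Pair = ((-6, -2), (-8, -1)); squared distance = 5

Compute all C(8, 2) = 28 pairwise squared distances (x_i − x_j)² + (y_i − y_j)². The minimum is 5, attained by the pair ((-6, -2), (-8, -1)).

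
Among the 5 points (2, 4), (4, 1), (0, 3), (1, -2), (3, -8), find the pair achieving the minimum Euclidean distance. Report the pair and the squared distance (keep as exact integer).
Pair = ((2, 4), (0, 3)); squared distance = 5

Compute all C(5, 2) = 10 pairwise squared distances (x_i − x_j)² + (y_i − y_j)². The minimum is 5, attained by the pair ((2, 4), (0, 3)).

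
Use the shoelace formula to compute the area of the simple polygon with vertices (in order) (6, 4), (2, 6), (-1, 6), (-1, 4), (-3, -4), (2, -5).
Area = 125/2

Shoelace formula: Area = (1/2) |Σ_i (x_i · y_{i+1} − x_{i+1} · y_i)| (indices mod n). Compute each cross term:
  (6)(6) − (2)(4) = 28
  (2)(6) − (-1)(6) = 18
  (-1)(4) − (-1)(6) = 2
  (-1)(-4) − (-3)(4) = 16
  (-3)(-5) − (2)(-4) = 23
  (2)(4) − (6)(-5) = 38
Sum = 125, so (signed) Area = 125/2 = 125/2, |Area| = 125/2.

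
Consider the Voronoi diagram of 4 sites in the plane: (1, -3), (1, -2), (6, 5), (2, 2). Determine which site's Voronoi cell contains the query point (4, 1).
Nearest site = (2, 2)

The Voronoi cell of site s contains exactly those query points closer to s than to any other site. Compute squared distances from q = (4, 1) to each site:
  (2 − 4)² + (2 − 1)² = 5
  (1 − 4)² + (-2 − 1)² = 18
  (6 − 4)² + (5 − 1)² = 20
  (1 − 4)² + (-3 − 1)² = 25
Minimum is attained by (2, 2), so q lies in its Voronoi cell.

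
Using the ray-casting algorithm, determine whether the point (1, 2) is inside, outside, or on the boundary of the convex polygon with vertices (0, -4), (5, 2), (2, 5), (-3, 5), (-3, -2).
The point (1, 2) lies strictly inside the polygon

Cast a horizontal ray to the right from the query point and count how many polygon edges it crosses (each edge strictly once or zero times, handled with the usual half-open convention). 
Parity of crossings → odd ⇒ inside.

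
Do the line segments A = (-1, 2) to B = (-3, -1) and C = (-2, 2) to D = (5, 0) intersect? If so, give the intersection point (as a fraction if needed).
Yes; intersection at (-29/25, 44/25) (t = 2/25 on AB, s = 3/25 on CD)

Parametrize AB as A + t(B − A) = (-1 + -2 t, 2 + -3 t) and CD as C + s(D − C) = (-2 + 7 s, 2 + -2 s). Solve the linear system for (t, s). Determinant = -25 ≠ 0, so a unique intersection of the containing lines exists. Solution: t = 2/25, s = 3/25 — both in [0, 1], so the segments cross. Intersection point: (-29/25, 44/25).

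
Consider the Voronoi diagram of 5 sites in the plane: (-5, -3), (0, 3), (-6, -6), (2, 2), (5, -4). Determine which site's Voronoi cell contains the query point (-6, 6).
Nearest site = (0, 3)

The Voronoi cell of site s contains exactly those query points closer to s than to any other site. Compute squared distances from q = (-6, 6) to each site:
  (0 − -6)² + (3 − 6)² = 45
  (2 − -6)² + (2 − 6)² = 80
  (-5 − -6)² + (-3 − 6)² = 82
  (-6 − -6)² + (-6 − 6)² = 144
  (5 − -6)² + (-4 − 6)² = 221
Minimum is attained by (0, 3), so q lies in its Voronoi cell.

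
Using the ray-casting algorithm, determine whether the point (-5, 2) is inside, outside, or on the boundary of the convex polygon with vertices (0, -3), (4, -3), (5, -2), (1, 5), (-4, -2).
The point (-5, 2) lies strictly outside the polygon

Cast a horizontal ray to the right from the query point and count how many polygon edges it crosses (each edge strictly once or zero times, handled with the usual half-open convention). 
Parity of crossings → even ⇒ outside.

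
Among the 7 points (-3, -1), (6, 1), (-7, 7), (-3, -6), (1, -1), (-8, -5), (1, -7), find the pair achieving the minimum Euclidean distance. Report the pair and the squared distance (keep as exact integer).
Pair = ((-3, -1), (1, -1)); squared distance = 16

Compute all C(7, 2) = 21 pairwise squared distances (x_i − x_j)² + (y_i − y_j)². The minimum is 16, attained by the pair ((-3, -1), (1, -1)).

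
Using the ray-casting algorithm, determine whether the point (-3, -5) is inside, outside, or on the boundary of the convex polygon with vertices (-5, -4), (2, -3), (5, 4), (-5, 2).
The point (-3, -5) lies strictly outside the polygon

Cast a horizontal ray to the right from the query point and count how many polygon edges it crosses (each edge strictly once or zero times, handled with the usual half-open convention). 
Parity of crossings → even ⇒ outside.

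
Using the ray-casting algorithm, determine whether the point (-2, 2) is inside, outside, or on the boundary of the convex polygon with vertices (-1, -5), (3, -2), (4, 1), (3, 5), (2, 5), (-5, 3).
The point (-2, 2) lies strictly inside the polygon

Cast a horizontal ray to the right from the query point and count how many polygon edges it crosses (each edge strictly once or zero times, handled with the usual half-open convention). 
Parity of crossings → odd ⇒ inside.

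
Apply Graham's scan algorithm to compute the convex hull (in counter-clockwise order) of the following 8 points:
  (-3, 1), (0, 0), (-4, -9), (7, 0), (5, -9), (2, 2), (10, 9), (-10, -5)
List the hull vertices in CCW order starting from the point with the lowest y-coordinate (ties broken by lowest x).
Hull (CCW) = [(-4, -9), (5, -9), (10, 9), (-3, 1), (-10, -5)]

Graham scan procedure:
  1. Find the pivot p₀ = point with lowest y (tie → lowest x): (-4, -9).
  2. Sort the remaining points by polar angle around p₀.
  3. Walk through sorted points, maintaining a stack; pop the top while the last three entries make a non-left turn (cross product ≤ 0).
  4. Final stack is the convex hull in CCW order: (-4, -9), (5, -9), (10, 9), (-3, 1), (-10, -5).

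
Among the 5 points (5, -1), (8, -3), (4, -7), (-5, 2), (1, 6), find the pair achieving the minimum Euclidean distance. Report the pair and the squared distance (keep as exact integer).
Pair = ((5, -1), (8, -3)); squared distance = 13

Compute all C(5, 2) = 10 pairwise squared distances (x_i − x_j)² + (y_i − y_j)². The minimum is 13, attained by the pair ((5, -1), (8, -3)).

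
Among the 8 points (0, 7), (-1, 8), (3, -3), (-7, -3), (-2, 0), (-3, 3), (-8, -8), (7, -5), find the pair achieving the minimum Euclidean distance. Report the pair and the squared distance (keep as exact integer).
Pair = ((0, 7), (-1, 8)); squared distance = 2

Compute all C(8, 2) = 28 pairwise squared distances (x_i − x_j)² + (y_i − y_j)². The minimum is 2, attained by the pair ((0, 7), (-1, 8)).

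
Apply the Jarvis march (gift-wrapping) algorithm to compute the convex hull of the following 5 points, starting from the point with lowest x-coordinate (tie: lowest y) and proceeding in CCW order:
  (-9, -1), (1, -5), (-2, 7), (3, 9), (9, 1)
Hull (CCW) = [(-9, -1), (1, -5), (9, 1), (3, 9), (-2, 7)]

Jarvis march: at each step, from the current hull vertex p, select the next vertex q as the point such that every other point lies strictly to the left of (or on) the directed line p → q. (Equivalently: for every other point r, the cross product (q − p) × (r − p) ≥ 0.)
Starting point (lowest x, tie lowest y): (-9, -1). Wrap until returning to start. Resulting hull: (-9, -1), (1, -5), (9, 1), (3, 9), (-2, 7).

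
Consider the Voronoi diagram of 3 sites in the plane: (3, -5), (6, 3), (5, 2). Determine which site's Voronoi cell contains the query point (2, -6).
Nearest site = (3, -5)

The Voronoi cell of site s contains exactly those query points closer to s than to any other site. Compute squared distances from q = (2, -6) to each site:
  (3 − 2)² + (-5 − -6)² = 2
  (5 − 2)² + (2 − -6)² = 73
  (6 − 2)² + (3 − -6)² = 97
Minimum is attained by (3, -5), so q lies in its Voronoi cell.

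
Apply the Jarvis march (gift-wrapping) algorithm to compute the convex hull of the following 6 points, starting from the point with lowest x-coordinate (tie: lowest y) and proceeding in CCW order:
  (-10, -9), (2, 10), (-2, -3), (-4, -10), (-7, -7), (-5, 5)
Hull (CCW) = [(-10, -9), (-4, -10), (2, 10), (-5, 5)]

Jarvis march: at each step, from the current hull vertex p, select the next vertex q as the point such that every other point lies strictly to the left of (or on) the directed line p → q. (Equivalently: for every other point r, the cross product (q − p) × (r − p) ≥ 0.)
Starting point (lowest x, tie lowest y): (-10, -9). Wrap until returning to start. Resulting hull: (-10, -9), (-4, -10), (2, 10), (-5, 5).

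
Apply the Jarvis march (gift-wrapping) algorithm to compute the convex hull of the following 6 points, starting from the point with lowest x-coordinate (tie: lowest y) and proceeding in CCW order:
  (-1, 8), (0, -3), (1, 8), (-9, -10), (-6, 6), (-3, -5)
Hull (CCW) = [(-9, -10), (0, -3), (1, 8), (-1, 8), (-6, 6)]

Jarvis march: at each step, from the current hull vertex p, select the next vertex q as the point such that every other point lies strictly to the left of (or on) the directed line p → q. (Equivalently: for every other point r, the cross product (q − p) × (r − p) ≥ 0.)
Starting point (lowest x, tie lowest y): (-9, -10). Wrap until returning to start. Resulting hull: (-9, -10), (0, -3), (1, 8), (-1, 8), (-6, 6).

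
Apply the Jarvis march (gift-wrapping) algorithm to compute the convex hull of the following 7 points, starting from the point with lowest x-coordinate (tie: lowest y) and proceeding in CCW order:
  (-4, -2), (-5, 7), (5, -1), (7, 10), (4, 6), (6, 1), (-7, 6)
Hull (CCW) = [(-7, 6), (-4, -2), (5, -1), (6, 1), (7, 10), (-5, 7)]

Jarvis march: at each step, from the current hull vertex p, select the next vertex q as the point such that every other point lies strictly to the left of (or on) the directed line p → q. (Equivalently: for every other point r, the cross product (q − p) × (r − p) ≥ 0.)
Starting point (lowest x, tie lowest y): (-7, 6). Wrap until returning to start. Resulting hull: (-7, 6), (-4, -2), (5, -1), (6, 1), (7, 10), (-5, 7).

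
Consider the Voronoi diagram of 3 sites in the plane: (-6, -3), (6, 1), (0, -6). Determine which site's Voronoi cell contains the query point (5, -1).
Nearest site = (6, 1)

The Voronoi cell of site s contains exactly those query points closer to s than to any other site. Compute squared distances from q = (5, -1) to each site:
  (6 − 5)² + (1 − -1)² = 5
  (0 − 5)² + (-6 − -1)² = 50
  (-6 − 5)² + (-3 − -1)² = 125
Minimum is attained by (6, 1), so q lies in its Voronoi cell.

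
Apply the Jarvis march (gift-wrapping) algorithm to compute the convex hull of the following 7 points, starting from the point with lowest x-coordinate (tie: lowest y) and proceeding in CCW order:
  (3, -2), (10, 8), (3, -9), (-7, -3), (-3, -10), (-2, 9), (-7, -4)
Hull (CCW) = [(-7, -4), (-3, -10), (3, -9), (10, 8), (-2, 9), (-7, -3)]

Jarvis march: at each step, from the current hull vertex p, select the next vertex q as the point such that every other point lies strictly to the left of (or on) the directed line p → q. (Equivalently: for every other point r, the cross product (q − p) × (r − p) ≥ 0.)
Starting point (lowest x, tie lowest y): (-7, -4). Wrap until returning to start. Resulting hull: (-7, -4), (-3, -10), (3, -9), (10, 8), (-2, 9), (-7, -3).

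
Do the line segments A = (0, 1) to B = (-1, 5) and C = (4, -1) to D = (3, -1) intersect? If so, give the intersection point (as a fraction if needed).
No (intersection of containing lines falls outside at least one segment)

Parametrize and solve: t = -1/2, s = 7/2. At least one of these is outside [0, 1], so the segments do not intersect.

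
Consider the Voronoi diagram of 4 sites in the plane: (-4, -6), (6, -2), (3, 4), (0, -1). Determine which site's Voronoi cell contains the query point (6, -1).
Nearest site = (6, -2)

The Voronoi cell of site s contains exactly those query points closer to s than to any other site. Compute squared distances from q = (6, -1) to each site:
  (6 − 6)² + (-2 − -1)² = 1
  (3 − 6)² + (4 − -1)² = 34
  (0 − 6)² + (-1 − -1)² = 36
  (-4 − 6)² + (-6 − -1)² = 125
Minimum is attained by (6, -2), so q lies in its Voronoi cell.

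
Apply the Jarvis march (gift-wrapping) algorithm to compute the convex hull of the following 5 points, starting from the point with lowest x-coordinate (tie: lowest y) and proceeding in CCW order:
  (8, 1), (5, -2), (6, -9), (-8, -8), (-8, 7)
Hull (CCW) = [(-8, -8), (6, -9), (8, 1), (-8, 7)]

Jarvis march: at each step, from the current hull vertex p, select the next vertex q as the point such that every other point lies strictly to the left of (or on) the directed line p → q. (Equivalently: for every other point r, the cross product (q − p) × (r − p) ≥ 0.)
Starting point (lowest x, tie lowest y): (-8, -8). Wrap until returning to start. Resulting hull: (-8, -8), (6, -9), (8, 1), (-8, 7).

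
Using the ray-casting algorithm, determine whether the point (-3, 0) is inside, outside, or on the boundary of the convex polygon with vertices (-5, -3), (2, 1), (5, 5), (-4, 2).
The point (-3, 0) lies strictly inside the polygon

Cast a horizontal ray to the right from the query point and count how many polygon edges it crosses (each edge strictly once or zero times, handled with the usual half-open convention). 
Parity of crossings → odd ⇒ inside.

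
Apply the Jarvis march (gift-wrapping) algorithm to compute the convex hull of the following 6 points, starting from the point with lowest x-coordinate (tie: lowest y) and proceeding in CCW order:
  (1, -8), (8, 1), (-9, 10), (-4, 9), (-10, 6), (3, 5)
Hull (CCW) = [(-10, 6), (1, -8), (8, 1), (3, 5), (-4, 9), (-9, 10)]

Jarvis march: at each step, from the current hull vertex p, select the next vertex q as the point such that every other point lies strictly to the left of (or on) the directed line p → q. (Equivalently: for every other point r, the cross product (q − p) × (r − p) ≥ 0.)
Starting point (lowest x, tie lowest y): (-10, 6). Wrap until returning to start. Resulting hull: (-10, 6), (1, -8), (8, 1), (3, 5), (-4, 9), (-9, 10).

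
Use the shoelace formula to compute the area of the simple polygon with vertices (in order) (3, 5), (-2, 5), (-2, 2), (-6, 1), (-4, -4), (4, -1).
Area = 56

Shoelace formula: Area = (1/2) |Σ_i (x_i · y_{i+1} − x_{i+1} · y_i)| (indices mod n). Compute each cross term:
  (3)(5) − (-2)(5) = 25
  (-2)(2) − (-2)(5) = 6
  (-2)(1) − (-6)(2) = 10
  (-6)(-4) − (-4)(1) = 28
  (-4)(-1) − (4)(-4) = 20
  (4)(5) − (3)(-1) = 23
Sum = 112, so (signed) Area = 112/2 = 56, |Area| = 56.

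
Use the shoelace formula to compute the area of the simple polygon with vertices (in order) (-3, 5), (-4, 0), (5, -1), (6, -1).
Area = 26

Shoelace formula: Area = (1/2) |Σ_i (x_i · y_{i+1} − x_{i+1} · y_i)| (indices mod n). Compute each cross term:
  (-3)(0) − (-4)(5) = 20
  (-4)(-1) − (5)(0) = 4
  (5)(-1) − (6)(-1) = 1
  (6)(5) − (-3)(-1) = 27
Sum = 52, so (signed) Area = 52/2 = 26, |Area| = 26.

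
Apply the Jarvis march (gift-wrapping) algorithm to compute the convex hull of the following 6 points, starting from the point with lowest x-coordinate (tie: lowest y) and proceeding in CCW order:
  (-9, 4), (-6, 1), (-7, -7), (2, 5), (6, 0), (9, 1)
Hull (CCW) = [(-9, 4), (-7, -7), (9, 1), (2, 5)]

Jarvis march: at each step, from the current hull vertex p, select the next vertex q as the point such that every other point lies strictly to the left of (or on) the directed line p → q. (Equivalently: for every other point r, the cross product (q − p) × (r − p) ≥ 0.)
Starting point (lowest x, tie lowest y): (-9, 4). Wrap until returning to start. Resulting hull: (-9, 4), (-7, -7), (9, 1), (2, 5).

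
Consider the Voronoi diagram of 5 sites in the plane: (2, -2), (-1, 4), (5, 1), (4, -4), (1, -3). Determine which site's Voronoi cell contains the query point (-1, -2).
Nearest site = (1, -3)

The Voronoi cell of site s contains exactly those query points closer to s than to any other site. Compute squared distances from q = (-1, -2) to each site:
  (1 − -1)² + (-3 − -2)² = 5
  (2 − -1)² + (-2 − -2)² = 9
  (4 − -1)² + (-4 − -2)² = 29
  (-1 − -1)² + (4 − -2)² = 36
  (5 − -1)² + (1 − -2)² = 45
Minimum is attained by (1, -3), so q lies in its Voronoi cell.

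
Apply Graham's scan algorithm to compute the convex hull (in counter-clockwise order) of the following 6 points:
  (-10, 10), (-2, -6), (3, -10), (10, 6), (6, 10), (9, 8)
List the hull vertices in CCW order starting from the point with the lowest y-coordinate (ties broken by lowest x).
Hull (CCW) = [(3, -10), (10, 6), (9, 8), (6, 10), (-10, 10), (-2, -6)]

Graham scan procedure:
  1. Find the pivot p₀ = point with lowest y (tie → lowest x): (3, -10).
  2. Sort the remaining points by polar angle around p₀.
  3. Walk through sorted points, maintaining a stack; pop the top while the last three entries make a non-left turn (cross product ≤ 0).
  4. Final stack is the convex hull in CCW order: (3, -10), (10, 6), (9, 8), (6, 10), (-10, 10), (-2, -6).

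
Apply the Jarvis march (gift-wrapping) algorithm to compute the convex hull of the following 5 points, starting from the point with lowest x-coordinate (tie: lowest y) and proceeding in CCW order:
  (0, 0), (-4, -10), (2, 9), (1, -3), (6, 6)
Hull (CCW) = [(-4, -10), (1, -3), (6, 6), (2, 9)]

Jarvis march: at each step, from the current hull vertex p, select the next vertex q as the point such that every other point lies strictly to the left of (or on) the directed line p → q. (Equivalently: for every other point r, the cross product (q − p) × (r − p) ≥ 0.)
Starting point (lowest x, tie lowest y): (-4, -10). Wrap until returning to start. Resulting hull: (-4, -10), (1, -3), (6, 6), (2, 9).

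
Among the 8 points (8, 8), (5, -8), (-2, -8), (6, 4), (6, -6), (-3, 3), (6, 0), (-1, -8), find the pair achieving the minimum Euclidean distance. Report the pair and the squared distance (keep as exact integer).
Pair = ((-2, -8), (-1, -8)); squared distance = 1

Compute all C(8, 2) = 28 pairwise squared distances (x_i − x_j)² + (y_i − y_j)². The minimum is 1, attained by the pair ((-2, -8), (-1, -8)).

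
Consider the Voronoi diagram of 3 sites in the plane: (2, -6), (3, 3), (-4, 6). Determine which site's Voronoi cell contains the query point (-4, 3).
Nearest site = (-4, 6)

The Voronoi cell of site s contains exactly those query points closer to s than to any other site. Compute squared distances from q = (-4, 3) to each site:
  (-4 − -4)² + (6 − 3)² = 9
  (3 − -4)² + (3 − 3)² = 49
  (2 − -4)² + (-6 − 3)² = 117
Minimum is attained by (-4, 6), so q lies in its Voronoi cell.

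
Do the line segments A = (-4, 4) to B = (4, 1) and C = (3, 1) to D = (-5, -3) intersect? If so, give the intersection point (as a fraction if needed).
No (intersection of containing lines falls outside at least one segment)

Parametrize and solve: t = 13/14, s = -3/56. At least one of these is outside [0, 1], so the segments do not intersect.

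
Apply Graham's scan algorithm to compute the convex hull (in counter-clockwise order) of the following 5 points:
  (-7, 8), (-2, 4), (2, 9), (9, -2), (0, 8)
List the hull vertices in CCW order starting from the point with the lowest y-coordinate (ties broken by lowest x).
Hull (CCW) = [(9, -2), (2, 9), (-7, 8), (-2, 4)]

Graham scan procedure:
  1. Find the pivot p₀ = point with lowest y (tie → lowest x): (9, -2).
  2. Sort the remaining points by polar angle around p₀.
  3. Walk through sorted points, maintaining a stack; pop the top while the last three entries make a non-left turn (cross product ≤ 0).
  4. Final stack is the convex hull in CCW order: (9, -2), (2, 9), (-7, 8), (-2, 4).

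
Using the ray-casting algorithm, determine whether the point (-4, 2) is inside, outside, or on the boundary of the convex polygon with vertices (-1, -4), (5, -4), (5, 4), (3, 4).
The point (-4, 2) lies strictly outside the polygon

Cast a horizontal ray to the right from the query point and count how many polygon edges it crosses (each edge strictly once or zero times, handled with the usual half-open convention). 
Parity of crossings → even ⇒ outside.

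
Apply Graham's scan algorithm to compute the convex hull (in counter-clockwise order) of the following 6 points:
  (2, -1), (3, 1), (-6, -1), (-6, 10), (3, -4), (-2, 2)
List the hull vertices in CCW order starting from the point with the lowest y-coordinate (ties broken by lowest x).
Hull (CCW) = [(3, -4), (3, 1), (-6, 10), (-6, -1)]

Graham scan procedure:
  1. Find the pivot p₀ = point with lowest y (tie → lowest x): (3, -4).
  2. Sort the remaining points by polar angle around p₀.
  3. Walk through sorted points, maintaining a stack; pop the top while the last three entries make a non-left turn (cross product ≤ 0).
  4. Final stack is the convex hull in CCW order: (3, -4), (3, 1), (-6, 10), (-6, -1).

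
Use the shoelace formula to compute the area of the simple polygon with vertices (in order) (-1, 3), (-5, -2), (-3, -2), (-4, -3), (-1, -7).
Area = 37/2

Shoelace formula: Area = (1/2) |Σ_i (x_i · y_{i+1} − x_{i+1} · y_i)| (indices mod n). Compute each cross term:
  (-1)(-2) − (-5)(3) = 17
  (-5)(-2) − (-3)(-2) = 4
  (-3)(-3) − (-4)(-2) = 1
  (-4)(-7) − (-1)(-3) = 25
  (-1)(3) − (-1)(-7) = -10
Sum = 37, so (signed) Area = 37/2 = 37/2, |Area| = 37/2.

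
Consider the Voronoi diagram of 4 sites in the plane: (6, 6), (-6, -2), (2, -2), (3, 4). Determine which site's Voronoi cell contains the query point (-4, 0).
Nearest site = (-6, -2)

The Voronoi cell of site s contains exactly those query points closer to s than to any other site. Compute squared distances from q = (-4, 0) to each site:
  (-6 − -4)² + (-2 − 0)² = 8
  (2 − -4)² + (-2 − 0)² = 40
  (3 − -4)² + (4 − 0)² = 65
  (6 − -4)² + (6 − 0)² = 136
Minimum is attained by (-6, -2), so q lies in its Voronoi cell.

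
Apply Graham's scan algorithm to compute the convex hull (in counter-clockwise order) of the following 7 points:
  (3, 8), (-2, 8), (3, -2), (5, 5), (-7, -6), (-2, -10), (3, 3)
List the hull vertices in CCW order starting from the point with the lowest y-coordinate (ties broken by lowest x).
Hull (CCW) = [(-2, -10), (3, -2), (5, 5), (3, 8), (-2, 8), (-7, -6)]

Graham scan procedure:
  1. Find the pivot p₀ = point with lowest y (tie → lowest x): (-2, -10).
  2. Sort the remaining points by polar angle around p₀.
  3. Walk through sorted points, maintaining a stack; pop the top while the last three entries make a non-left turn (cross product ≤ 0).
  4. Final stack is the convex hull in CCW order: (-2, -10), (3, -2), (5, 5), (3, 8), (-2, 8), (-7, -6).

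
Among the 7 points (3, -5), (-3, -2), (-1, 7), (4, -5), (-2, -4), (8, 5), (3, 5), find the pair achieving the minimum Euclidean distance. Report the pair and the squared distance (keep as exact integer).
Pair = ((3, -5), (4, -5)); squared distance = 1

Compute all C(7, 2) = 21 pairwise squared distances (x_i − x_j)² + (y_i − y_j)². The minimum is 1, attained by the pair ((3, -5), (4, -5)).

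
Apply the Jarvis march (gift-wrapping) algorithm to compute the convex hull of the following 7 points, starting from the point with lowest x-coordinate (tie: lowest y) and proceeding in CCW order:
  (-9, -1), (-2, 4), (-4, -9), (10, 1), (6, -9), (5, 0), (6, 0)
Hull (CCW) = [(-9, -1), (-4, -9), (6, -9), (10, 1), (-2, 4)]

Jarvis march: at each step, from the current hull vertex p, select the next vertex q as the point such that every other point lies strictly to the left of (or on) the directed line p → q. (Equivalently: for every other point r, the cross product (q − p) × (r − p) ≥ 0.)
Starting point (lowest x, tie lowest y): (-9, -1). Wrap until returning to start. Resulting hull: (-9, -1), (-4, -9), (6, -9), (10, 1), (-2, 4).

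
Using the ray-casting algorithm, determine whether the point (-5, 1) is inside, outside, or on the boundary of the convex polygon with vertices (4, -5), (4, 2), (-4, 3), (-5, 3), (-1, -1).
The point (-5, 1) lies strictly outside the polygon

Cast a horizontal ray to the right from the query point and count how many polygon edges it crosses (each edge strictly once or zero times, handled with the usual half-open convention). 
Parity of crossings → even ⇒ outside.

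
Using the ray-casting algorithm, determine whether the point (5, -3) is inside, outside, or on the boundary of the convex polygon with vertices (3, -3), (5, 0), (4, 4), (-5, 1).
The point (5, -3) lies strictly outside the polygon

Cast a horizontal ray to the right from the query point and count how many polygon edges it crosses (each edge strictly once or zero times, handled with the usual half-open convention). 
Parity of crossings → even ⇒ outside.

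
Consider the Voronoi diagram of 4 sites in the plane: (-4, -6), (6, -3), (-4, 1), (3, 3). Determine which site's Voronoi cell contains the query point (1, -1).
Nearest site = (3, 3)

The Voronoi cell of site s contains exactly those query points closer to s than to any other site. Compute squared distances from q = (1, -1) to each site:
  (3 − 1)² + (3 − -1)² = 20
  (-4 − 1)² + (1 − -1)² = 29
  (6 − 1)² + (-3 − -1)² = 29
  (-4 − 1)² + (-6 − -1)² = 50
Minimum is attained by (3, 3), so q lies in its Voronoi cell.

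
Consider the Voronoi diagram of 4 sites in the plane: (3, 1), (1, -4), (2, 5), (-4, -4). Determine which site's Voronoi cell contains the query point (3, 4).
Nearest site = (2, 5)

The Voronoi cell of site s contains exactly those query points closer to s than to any other site. Compute squared distances from q = (3, 4) to each site:
  (2 − 3)² + (5 − 4)² = 2
  (3 − 3)² + (1 − 4)² = 9
  (1 − 3)² + (-4 − 4)² = 68
  (-4 − 3)² + (-4 − 4)² = 113
Minimum is attained by (2, 5), so q lies in its Voronoi cell.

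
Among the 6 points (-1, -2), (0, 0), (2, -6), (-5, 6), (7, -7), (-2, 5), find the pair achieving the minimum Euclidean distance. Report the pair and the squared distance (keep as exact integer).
Pair = ((-1, -2), (0, 0)); squared distance = 5

Compute all C(6, 2) = 15 pairwise squared distances (x_i − x_j)² + (y_i − y_j)². The minimum is 5, attained by the pair ((-1, -2), (0, 0)).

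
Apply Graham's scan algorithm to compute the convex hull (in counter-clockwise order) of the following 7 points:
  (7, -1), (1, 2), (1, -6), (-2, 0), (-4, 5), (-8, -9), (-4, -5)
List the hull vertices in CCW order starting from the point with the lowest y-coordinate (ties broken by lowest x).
Hull (CCW) = [(-8, -9), (1, -6), (7, -1), (-4, 5)]

Graham scan procedure:
  1. Find the pivot p₀ = point with lowest y (tie → lowest x): (-8, -9).
  2. Sort the remaining points by polar angle around p₀.
  3. Walk through sorted points, maintaining a stack; pop the top while the last three entries make a non-left turn (cross product ≤ 0).
  4. Final stack is the convex hull in CCW order: (-8, -9), (1, -6), (7, -1), (-4, 5).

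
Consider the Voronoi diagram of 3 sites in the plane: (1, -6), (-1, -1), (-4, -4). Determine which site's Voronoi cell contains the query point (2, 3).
Nearest site = (-1, -1)

The Voronoi cell of site s contains exactly those query points closer to s than to any other site. Compute squared distances from q = (2, 3) to each site:
  (-1 − 2)² + (-1 − 3)² = 25
  (1 − 2)² + (-6 − 3)² = 82
  (-4 − 2)² + (-4 − 3)² = 85
Minimum is attained by (-1, -1), so q lies in its Voronoi cell.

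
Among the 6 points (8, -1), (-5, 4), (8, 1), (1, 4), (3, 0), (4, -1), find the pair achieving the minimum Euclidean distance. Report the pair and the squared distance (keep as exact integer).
Pair = ((3, 0), (4, -1)); squared distance = 2

Compute all C(6, 2) = 15 pairwise squared distances (x_i − x_j)² + (y_i − y_j)². The minimum is 2, attained by the pair ((3, 0), (4, -1)).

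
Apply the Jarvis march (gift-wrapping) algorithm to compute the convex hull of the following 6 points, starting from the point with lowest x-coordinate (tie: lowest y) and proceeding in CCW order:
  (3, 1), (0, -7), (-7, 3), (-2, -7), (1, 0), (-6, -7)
Hull (CCW) = [(-7, 3), (-6, -7), (0, -7), (3, 1)]

Jarvis march: at each step, from the current hull vertex p, select the next vertex q as the point such that every other point lies strictly to the left of (or on) the directed line p → q. (Equivalently: for every other point r, the cross product (q − p) × (r − p) ≥ 0.)
Starting point (lowest x, tie lowest y): (-7, 3). Wrap until returning to start. Resulting hull: (-7, 3), (-6, -7), (0, -7), (3, 1).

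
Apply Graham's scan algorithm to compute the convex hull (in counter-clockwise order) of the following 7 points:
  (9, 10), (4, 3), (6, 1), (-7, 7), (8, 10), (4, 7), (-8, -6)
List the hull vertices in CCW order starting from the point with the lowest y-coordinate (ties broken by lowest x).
Hull (CCW) = [(-8, -6), (6, 1), (9, 10), (8, 10), (-7, 7)]

Graham scan procedure:
  1. Find the pivot p₀ = point with lowest y (tie → lowest x): (-8, -6).
  2. Sort the remaining points by polar angle around p₀.
  3. Walk through sorted points, maintaining a stack; pop the top while the last three entries make a non-left turn (cross product ≤ 0).
  4. Final stack is the convex hull in CCW order: (-8, -6), (6, 1), (9, 10), (8, 10), (-7, 7).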